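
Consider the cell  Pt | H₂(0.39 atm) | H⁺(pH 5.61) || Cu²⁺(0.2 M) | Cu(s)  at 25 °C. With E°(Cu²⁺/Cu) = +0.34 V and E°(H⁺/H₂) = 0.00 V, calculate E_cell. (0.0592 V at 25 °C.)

The Cu²⁺/Cu couple is the cathode, so E°_cell = 0.34 V; n = 2.
[H⁺] = 10^(−5.61) = 2.5 × 10^-6 M, and Q = [H⁺]^2 / ([Cu²⁺]·P(H₂)) = 7.73 × 10^-11.
E = E° − (0.0592/2) log Q = 0.34 − (0.0592/2)(-10.112) = 0.639 V.

0.64 V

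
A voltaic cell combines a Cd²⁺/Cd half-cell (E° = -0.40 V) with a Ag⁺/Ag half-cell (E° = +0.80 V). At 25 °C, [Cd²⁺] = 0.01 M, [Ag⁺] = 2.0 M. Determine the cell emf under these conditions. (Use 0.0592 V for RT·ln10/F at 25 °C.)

1.28 V

The Ag⁺/Ag couple has the higher reduction potential and acts as the cathode, so E°_cell = +0.80 − (-0.40) = 1.20 V.
Balancing electrons gives n = 2; the reaction quotient is Q = [Cd²⁺]/[Ag⁺]^2 = 0.00250.
At 25 °C, E = E° − (0.0592/n) log Q = 1.20 − (0.0592/2)(-2.602) = 1.200 + 0.077 = 1.277 V.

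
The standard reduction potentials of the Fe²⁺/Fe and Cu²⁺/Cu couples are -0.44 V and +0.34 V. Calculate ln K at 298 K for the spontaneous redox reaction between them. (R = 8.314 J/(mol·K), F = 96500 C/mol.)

ln K = 60.8

E°_cell = +0.34 − (-0.44) = 0.78 V, with n = 2 electrons transferred.
At equilibrium E = 0, so the Nernst equation gives ln K = nFE°/RT = (2)(96500)(0.78)/((8.314)(298)) = 60.76.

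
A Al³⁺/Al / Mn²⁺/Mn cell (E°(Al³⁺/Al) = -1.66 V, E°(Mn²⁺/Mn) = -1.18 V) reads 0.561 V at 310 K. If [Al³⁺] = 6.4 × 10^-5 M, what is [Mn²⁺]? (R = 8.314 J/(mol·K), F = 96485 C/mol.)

0.69 M

From the Nernst equation, ln Q = nF(E° − E)/RT = 6×96485×(0.48 − 0.561)/(8.314×310) = -18.194, so Q = 1.25 × 10^-8.
With Q = [Al³⁺]^2/[Mn²⁺]^3 and the known concentrations, [Mn²⁺]^3 in the denominator gives [Mn²⁺] = 0.69 M.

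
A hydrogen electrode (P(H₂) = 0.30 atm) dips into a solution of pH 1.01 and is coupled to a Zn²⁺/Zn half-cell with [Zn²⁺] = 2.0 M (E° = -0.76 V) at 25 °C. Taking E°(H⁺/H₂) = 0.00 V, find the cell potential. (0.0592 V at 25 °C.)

0.71 V

The hydrogen couple is the cathode, so E°_cell = 0.76 V; n = 2.
[H⁺] = 10^(−1.01) = 0.098 M, and Q = [Zn²⁺]·P(H₂) / [H⁺]^2 = 62.8.
E = E° − (0.0592/2) log Q = 0.76 − (0.0592/2)(1.798) = 0.707 V.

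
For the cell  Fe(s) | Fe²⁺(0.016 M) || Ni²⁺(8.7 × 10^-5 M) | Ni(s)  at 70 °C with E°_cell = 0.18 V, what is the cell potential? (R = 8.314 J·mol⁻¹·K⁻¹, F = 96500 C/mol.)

0.103 V

Balancing electrons gives n = 2; the reaction quotient is Q = [Fe²⁺]/[Ni²⁺] = 184.
E = E° − (RT/nF) ln Q = 0.18 − (8.314×343)/(2×96500) × (5.214) = 0.180 − 0.077 = 0.103 V.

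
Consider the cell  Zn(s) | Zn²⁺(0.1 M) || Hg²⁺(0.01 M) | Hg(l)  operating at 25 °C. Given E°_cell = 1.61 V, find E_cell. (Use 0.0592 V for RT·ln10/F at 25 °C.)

1.58 V

Balancing electrons gives n = 2; the reaction quotient is Q = [Zn²⁺]/[Hg²⁺] = 10.0.
At 25 °C, E = E° − (0.0592/n) log Q = 1.61 − (0.0592/2)(1.000) = 1.610 − 0.030 = 1.580 V.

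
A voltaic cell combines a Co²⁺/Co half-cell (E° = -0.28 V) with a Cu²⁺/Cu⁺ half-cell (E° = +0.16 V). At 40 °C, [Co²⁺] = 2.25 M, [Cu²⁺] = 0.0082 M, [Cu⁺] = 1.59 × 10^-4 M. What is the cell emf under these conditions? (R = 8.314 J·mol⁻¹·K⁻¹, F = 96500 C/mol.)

0.535 V

The Cu²⁺/Cu⁺ couple has the higher reduction potential and acts as the cathode, so E°_cell = +0.16 − (-0.28) = 0.44 V.
Balancing electrons gives n = 2; the reaction quotient is Q = [Co²⁺]·[Cu⁺]^2/[Cu²⁺]^2 = 8.46 × 10^-4.
E = E° − (RT/nF) ln Q = 0.44 − (8.314×313)/(2×96500) × (-7.075) = 0.440 + 0.095 = 0.535 V.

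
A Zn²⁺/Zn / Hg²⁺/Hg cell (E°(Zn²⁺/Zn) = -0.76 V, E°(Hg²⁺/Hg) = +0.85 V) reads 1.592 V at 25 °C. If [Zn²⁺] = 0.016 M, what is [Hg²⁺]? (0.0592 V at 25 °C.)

0.0039 M

From the Nernst equation, log Q = n(E° − E)/0.0592 = 2(1.61 − 1.592)/0.0592 = 0.608, so Q = 4.06.
With Q = [Zn²⁺]/[Hg²⁺] and the known concentrations, [Hg²⁺] in the denominator gives [Hg²⁺] = 0.0039 M.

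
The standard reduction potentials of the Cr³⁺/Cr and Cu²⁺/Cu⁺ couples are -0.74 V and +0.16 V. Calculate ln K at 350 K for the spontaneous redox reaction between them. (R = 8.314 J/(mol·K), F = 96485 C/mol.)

E°_cell = +0.16 − (-0.74) = 0.90 V, with n = 3 electrons transferred.
At equilibrium E = 0, so the Nernst equation gives ln K = nFE°/RT = (3)(96485)(0.90)/((8.314)(350)) = 89.53.

ln K = 89.5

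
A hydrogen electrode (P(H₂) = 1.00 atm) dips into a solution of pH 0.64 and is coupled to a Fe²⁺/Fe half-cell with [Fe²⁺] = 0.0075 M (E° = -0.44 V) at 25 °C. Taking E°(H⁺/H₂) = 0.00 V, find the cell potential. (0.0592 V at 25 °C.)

0.47 V

The hydrogen couple is the cathode, so E°_cell = 0.44 V; n = 2.
[H⁺] = 10^(−0.64) = 0.23 M, and Q = [Fe²⁺]·P(H₂) / [H⁺]^2 = 0.143.
E = E° − (0.0592/2) log Q = 0.44 − (0.0592/2)(-0.845) = 0.465 V.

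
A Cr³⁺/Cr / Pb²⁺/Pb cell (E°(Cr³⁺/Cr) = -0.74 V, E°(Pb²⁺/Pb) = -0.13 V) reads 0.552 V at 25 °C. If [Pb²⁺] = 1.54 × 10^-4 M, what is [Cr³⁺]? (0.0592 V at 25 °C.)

0.0017 M

From the Nernst equation, log Q = n(E° − E)/0.0592 = 6(0.61 − 0.552)/0.0592 = 5.878, so Q = 7.56 × 10^5.
With Q = [Cr³⁺]^2/[Pb²⁺]^3 and the known concentrations, [Cr³⁺]^2 in the numerator gives [Cr³⁺] = 0.0017 M.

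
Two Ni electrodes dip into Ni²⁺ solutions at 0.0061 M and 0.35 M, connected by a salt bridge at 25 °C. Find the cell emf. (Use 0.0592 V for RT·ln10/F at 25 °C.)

Both half-cells are Ni²⁺/Ni, so E°_cell = 0. The concentrated side is the cathode; the cell reaction moves Ni²⁺ from high to low concentration with n = 2.
Q = [Ni²⁺]_dilute/[Ni²⁺]_conc = 0.0061/0.35 = 0.0174.
E = 0 − (0.0592/2) log Q = −(0.0592/2)(-1.759) = 0.0521 V.

0.052 V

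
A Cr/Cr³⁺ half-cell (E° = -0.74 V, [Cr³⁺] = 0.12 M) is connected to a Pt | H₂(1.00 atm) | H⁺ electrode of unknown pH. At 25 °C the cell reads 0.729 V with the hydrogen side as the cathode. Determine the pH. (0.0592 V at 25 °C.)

pH = 0.49

E°_cell = 0.74 V and n = 6.
log Q = n(E° − E)/0.0592 = 6×(0.74 − 0.729)/0.0592 = 1.115.
With Q = [Cr³⁺]^2·P(H₂)^3 / [H⁺]^6, solving for [H⁺] gives log[H⁺] = -0.493, so pH = 0.49.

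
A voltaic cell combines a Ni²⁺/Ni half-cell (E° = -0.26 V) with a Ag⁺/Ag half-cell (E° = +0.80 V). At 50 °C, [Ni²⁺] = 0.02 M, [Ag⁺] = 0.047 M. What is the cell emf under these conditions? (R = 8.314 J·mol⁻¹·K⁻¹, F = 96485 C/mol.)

1.03 V

The Ag⁺/Ag couple has the higher reduction potential and acts as the cathode, so E°_cell = +0.80 − (-0.26) = 1.06 V.
Balancing electrons gives n = 2; the reaction quotient is Q = [Ni²⁺]/[Ag⁺]^2 = 9.05.
E = E° − (RT/nF) ln Q = 1.06 − (8.314×323)/(2×96485) × (2.203) = 1.060 − 0.031 = 1.029 V.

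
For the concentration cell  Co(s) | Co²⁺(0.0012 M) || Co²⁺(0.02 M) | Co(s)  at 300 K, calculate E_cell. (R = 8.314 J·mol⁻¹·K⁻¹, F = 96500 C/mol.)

0.036 V

Both half-cells are Co²⁺/Co, so E°_cell = 0. The concentrated side is the cathode; the cell reaction moves Co²⁺ from high to low concentration with n = 2.
Q = [Co²⁺]_dilute/[Co²⁺]_conc = 0.0012/0.02 = 0.0600.
E = 0 − (RT/nF) ln Q = −((8.314×300)/(2×96500))(-2.813) = 0.0364 V.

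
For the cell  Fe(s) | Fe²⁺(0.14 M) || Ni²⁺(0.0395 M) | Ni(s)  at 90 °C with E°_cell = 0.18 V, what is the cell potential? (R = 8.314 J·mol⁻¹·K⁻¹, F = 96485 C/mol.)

0.160 V

Balancing electrons gives n = 2; the reaction quotient is Q = [Fe²⁺]/[Ni²⁺] = 3.54.
E = E° − (RT/nF) ln Q = 0.18 − (8.314×363)/(2×96485) × (1.265) = 0.180 − 0.020 = 0.160 V.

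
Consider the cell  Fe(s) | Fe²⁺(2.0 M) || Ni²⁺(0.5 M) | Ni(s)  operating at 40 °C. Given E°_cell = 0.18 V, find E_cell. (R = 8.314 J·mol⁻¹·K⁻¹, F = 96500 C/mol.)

Balancing electrons gives n = 2; the reaction quotient is Q = [Fe²⁺]/[Ni²⁺] = 4.00.
E = E° − (RT/nF) ln Q = 0.18 − (8.314×313)/(2×96500) × (1.386) = 0.180 − 0.019 = 0.161 V.

0.161 V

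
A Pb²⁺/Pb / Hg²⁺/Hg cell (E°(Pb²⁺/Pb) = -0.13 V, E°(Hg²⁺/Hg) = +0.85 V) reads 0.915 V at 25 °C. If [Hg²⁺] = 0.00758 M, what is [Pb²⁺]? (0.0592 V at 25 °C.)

1.2 M

From the Nernst equation, log Q = n(E° − E)/0.0592 = 2(0.98 − 0.915)/0.0592 = 2.196, so Q = 157.
With Q = [Pb²⁺]/[Hg²⁺] and the known concentrations, [Pb²⁺] in the numerator gives [Pb²⁺] = 1.2 M.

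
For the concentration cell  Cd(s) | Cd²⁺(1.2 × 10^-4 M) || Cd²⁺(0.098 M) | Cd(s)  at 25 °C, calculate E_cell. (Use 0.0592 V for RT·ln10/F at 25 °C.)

Both half-cells are Cd²⁺/Cd, so E°_cell = 0. The concentrated side is the cathode; the cell reaction moves Cd²⁺ from high to low concentration with n = 2.
Q = [Cd²⁺]_dilute/[Cd²⁺]_conc = 1.2 × 10^-4/0.098 = 0.00122.
E = 0 − (0.0592/2) log Q = −(0.0592/2)(-2.912) = 0.0862 V.

0.086 V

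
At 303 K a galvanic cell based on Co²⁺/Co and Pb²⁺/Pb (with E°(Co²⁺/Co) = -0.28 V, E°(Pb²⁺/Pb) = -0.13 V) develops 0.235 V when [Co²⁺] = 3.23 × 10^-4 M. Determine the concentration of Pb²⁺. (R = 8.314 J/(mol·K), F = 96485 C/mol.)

From the Nernst equation, ln Q = nF(E° − E)/RT = 2×96485×(0.15 − 0.235)/(8.314×303) = -6.511, so Q = 0.00149.
With Q = [Co²⁺]/[Pb²⁺] and the known concentrations, [Pb²⁺] in the denominator gives [Pb²⁺] = 0.22 M.

0.22 M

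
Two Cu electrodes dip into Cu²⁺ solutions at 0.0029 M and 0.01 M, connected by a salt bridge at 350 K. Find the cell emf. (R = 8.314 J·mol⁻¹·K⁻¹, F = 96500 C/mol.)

0.019 V

Both half-cells are Cu²⁺/Cu, so E°_cell = 0. The concentrated side is the cathode; the cell reaction moves Cu²⁺ from high to low concentration with n = 2.
Q = [Cu²⁺]_dilute/[Cu²⁺]_conc = 0.0029/0.01 = 0.290.
E = 0 − (RT/nF) ln Q = −((8.314×350)/(2×96500))(-1.238) = 0.0187 V.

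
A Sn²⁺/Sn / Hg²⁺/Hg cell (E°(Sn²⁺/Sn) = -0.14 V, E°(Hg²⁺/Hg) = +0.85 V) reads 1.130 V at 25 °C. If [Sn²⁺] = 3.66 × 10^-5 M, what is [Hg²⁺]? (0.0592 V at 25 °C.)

From the Nernst equation, log Q = n(E° − E)/0.0592 = 2(0.99 − 1.130)/0.0592 = -4.730, so Q = 1.86 × 10^-5.
With Q = [Sn²⁺]/[Hg²⁺] and the known concentrations, [Hg²⁺] in the denominator gives [Hg²⁺] = 2.0 M.

2.0 M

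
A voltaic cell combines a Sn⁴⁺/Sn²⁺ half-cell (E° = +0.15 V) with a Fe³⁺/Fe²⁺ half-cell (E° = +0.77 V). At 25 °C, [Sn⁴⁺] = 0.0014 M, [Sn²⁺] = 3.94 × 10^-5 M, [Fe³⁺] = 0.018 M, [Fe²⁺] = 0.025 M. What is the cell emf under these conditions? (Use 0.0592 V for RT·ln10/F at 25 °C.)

0.566 V

The Fe³⁺/Fe²⁺ couple has the higher reduction potential and acts as the cathode, so E°_cell = +0.77 − (+0.15) = 0.62 V.
Balancing electrons gives n = 2; the reaction quotient is Q = [Sn⁴⁺]·[Fe²⁺]^2/([Sn²⁺]·[Fe³⁺]^2) = 68.5.
At 25 °C, E = E° − (0.0592/n) log Q = 0.62 − (0.0592/2)(1.836) = 0.620 − 0.054 = 0.566 V.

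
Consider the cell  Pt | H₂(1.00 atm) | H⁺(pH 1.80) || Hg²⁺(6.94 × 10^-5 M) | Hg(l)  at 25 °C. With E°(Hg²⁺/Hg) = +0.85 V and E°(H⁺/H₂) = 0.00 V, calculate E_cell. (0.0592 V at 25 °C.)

0.83 V

The Hg²⁺/Hg couple is the cathode, so E°_cell = 0.85 V; n = 2.
[H⁺] = 10^(−1.80) = 0.016 M, and Q = [H⁺]^2 / ([Hg²⁺]·P(H₂)) = 3.62.
E = E° − (0.0592/2) log Q = 0.85 − (0.0592/2)(0.559) = 0.833 V.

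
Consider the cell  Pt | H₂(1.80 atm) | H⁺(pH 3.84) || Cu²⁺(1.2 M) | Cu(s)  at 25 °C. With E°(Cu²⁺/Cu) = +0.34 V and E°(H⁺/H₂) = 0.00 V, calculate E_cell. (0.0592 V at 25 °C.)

The Cu²⁺/Cu couple is the cathode, so E°_cell = 0.34 V; n = 2.
[H⁺] = 10^(−3.84) = 1.4 × 10^-4 M, and Q = [H⁺]^2 / ([Cu²⁺]·P(H₂)) = 9.67 × 10^-9.
E = E° − (0.0592/2) log Q = 0.34 − (0.0592/2)(-8.014) = 0.577 V.

0.58 V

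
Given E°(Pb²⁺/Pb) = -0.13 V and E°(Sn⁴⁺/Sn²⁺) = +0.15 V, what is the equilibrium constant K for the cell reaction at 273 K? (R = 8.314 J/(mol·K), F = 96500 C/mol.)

2.2 × 10^10

E°_cell = +0.15 − (-0.13) = 0.28 V, with n = 2 electrons transferred.
At equilibrium E = 0, so the Nernst equation gives ln K = nFE°/RT = (2)(96500)(0.28)/((8.314)(273)) = 23.81.
K = e^23.81 = 2.2 × 10^10.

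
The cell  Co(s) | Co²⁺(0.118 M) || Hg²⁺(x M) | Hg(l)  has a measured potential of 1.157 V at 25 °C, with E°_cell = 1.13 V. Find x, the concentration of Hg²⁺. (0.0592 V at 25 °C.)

0.96 M

From the Nernst equation, log Q = n(E° − E)/0.0592 = 2(1.13 − 1.157)/0.0592 = -0.912, so Q = 0.122.
With Q = [Co²⁺]/[Hg²⁺] and the known concentrations, [Hg²⁺] in the denominator gives [Hg²⁺] = 0.96 M.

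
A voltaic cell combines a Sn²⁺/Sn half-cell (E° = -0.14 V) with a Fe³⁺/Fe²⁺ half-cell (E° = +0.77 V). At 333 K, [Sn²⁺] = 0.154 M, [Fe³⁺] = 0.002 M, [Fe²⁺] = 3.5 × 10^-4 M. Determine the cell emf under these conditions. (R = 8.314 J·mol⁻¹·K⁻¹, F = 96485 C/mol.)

The Fe³⁺/Fe²⁺ couple has the higher reduction potential and acts as the cathode, so E°_cell = +0.77 − (-0.14) = 0.91 V.
Balancing electrons gives n = 2; the reaction quotient is Q = [Sn²⁺]·[Fe²⁺]^2/[Fe³⁺]^2 = 0.00472.
E = E° − (RT/nF) ln Q = 0.91 − (8.314×333)/(2×96485) × (-5.357) = 0.910 + 0.077 = 0.987 V.

0.987 V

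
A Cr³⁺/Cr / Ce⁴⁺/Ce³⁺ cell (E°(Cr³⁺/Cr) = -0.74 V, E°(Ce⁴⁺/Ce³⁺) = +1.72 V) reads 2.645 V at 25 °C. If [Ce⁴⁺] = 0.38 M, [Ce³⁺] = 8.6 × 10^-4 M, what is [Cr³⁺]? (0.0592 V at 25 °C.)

0.036 M

From the Nernst equation, log Q = n(E° − E)/0.0592 = 3(2.46 − 2.645)/0.0592 = -9.375, so Q = 4.22 × 10^-10.
With Q = [Cr³⁺]·[Ce³⁺]^3/[Ce⁴⁺]^3 and the known concentrations, [Cr³⁺] in the numerator gives [Cr³⁺] = 0.036 M.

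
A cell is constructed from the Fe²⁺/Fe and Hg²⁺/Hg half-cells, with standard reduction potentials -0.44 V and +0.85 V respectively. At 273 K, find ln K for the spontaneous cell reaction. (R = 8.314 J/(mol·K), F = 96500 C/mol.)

ln K = 109.7

E°_cell = +0.85 − (-0.44) = 1.29 V, with n = 2 electrons transferred.
At equilibrium E = 0, so the Nernst equation gives ln K = nFE°/RT = (2)(96500)(1.29)/((8.314)(273)) = 109.69.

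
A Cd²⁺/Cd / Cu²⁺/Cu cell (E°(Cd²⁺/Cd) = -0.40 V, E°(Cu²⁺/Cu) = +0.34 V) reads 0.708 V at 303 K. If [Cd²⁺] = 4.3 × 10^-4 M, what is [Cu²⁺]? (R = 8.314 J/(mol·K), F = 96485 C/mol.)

From the Nernst equation, ln Q = nF(E° − E)/RT = 2×96485×(0.74 − 0.708)/(8.314×303) = 2.451, so Q = 11.6.
With Q = [Cd²⁺]/[Cu²⁺] and the known concentrations, [Cu²⁺] in the denominator gives [Cu²⁺] = 3.7 × 10^-5 M.

3.7 × 10^-5 M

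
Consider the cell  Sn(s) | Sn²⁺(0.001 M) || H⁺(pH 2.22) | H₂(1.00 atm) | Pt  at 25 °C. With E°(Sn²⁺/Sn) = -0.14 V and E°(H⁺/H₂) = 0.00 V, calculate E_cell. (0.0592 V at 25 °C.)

The hydrogen couple is the cathode, so E°_cell = 0.14 V; n = 2.
[H⁺] = 10^(−2.22) = 0.0060 M, and Q = [Sn²⁺]·P(H₂) / [H⁺]^2 = 27.5.
E = E° − (0.0592/2) log Q = 0.14 − (0.0592/2)(1.440) = 0.097 V.

0.097 V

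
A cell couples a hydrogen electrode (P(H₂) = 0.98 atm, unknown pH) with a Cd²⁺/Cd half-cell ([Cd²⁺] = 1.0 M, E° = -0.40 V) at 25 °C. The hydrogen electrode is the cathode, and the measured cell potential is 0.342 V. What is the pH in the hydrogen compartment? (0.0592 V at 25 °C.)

E°_cell = 0.40 V and n = 2.
log Q = n(E° − E)/0.0592 = 2×(0.40 − 0.342)/0.0592 = 1.959.
With Q = [Cd²⁺]·P(H₂) / [H⁺]^2, solving for [H⁺] gives log[H⁺] = -0.984, so pH = 0.98.

pH = 0.98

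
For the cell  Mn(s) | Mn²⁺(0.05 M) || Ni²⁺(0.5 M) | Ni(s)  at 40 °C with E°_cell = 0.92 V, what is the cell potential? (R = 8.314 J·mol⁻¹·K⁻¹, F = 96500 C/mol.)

Balancing electrons gives n = 2; the reaction quotient is Q = [Mn²⁺]/[Ni²⁺] = 0.100.
E = E° − (RT/nF) ln Q = 0.92 − (8.314×313)/(2×96500) × (-2.303) = 0.920 + 0.031 = 0.951 V.

0.951 V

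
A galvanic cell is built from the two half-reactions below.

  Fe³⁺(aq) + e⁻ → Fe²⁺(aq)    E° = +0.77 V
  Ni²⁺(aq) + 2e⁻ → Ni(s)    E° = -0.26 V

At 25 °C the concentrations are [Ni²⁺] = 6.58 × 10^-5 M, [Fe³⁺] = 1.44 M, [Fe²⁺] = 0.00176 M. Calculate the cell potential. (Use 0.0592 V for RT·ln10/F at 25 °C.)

The Fe³⁺/Fe²⁺ couple has the higher reduction potential and acts as the cathode, so E°_cell = +0.77 − (-0.26) = 1.03 V.
Balancing electrons gives n = 2; the reaction quotient is Q = [Ni²⁺]·[Fe²⁺]^2/[Fe³⁺]^2 = 9.83 × 10^-11.
At 25 °C, E = E° − (0.0592/n) log Q = 1.03 − (0.0592/2)(-10.007) = 1.030 + 0.296 = 1.326 V.

1.33 V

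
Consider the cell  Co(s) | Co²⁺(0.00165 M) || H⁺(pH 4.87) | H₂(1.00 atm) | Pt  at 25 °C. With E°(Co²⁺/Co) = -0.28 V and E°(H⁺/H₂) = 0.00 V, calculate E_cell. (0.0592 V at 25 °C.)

The hydrogen couple is the cathode, so E°_cell = 0.28 V; n = 2.
[H⁺] = 10^(−4.87) = 1.3 × 10^-5 M, and Q = [Co²⁺]·P(H₂) / [H⁺]^2 = 9.07 × 10^6.
E = E° − (0.0592/2) log Q = 0.28 − (0.0592/2)(6.957) = 0.074 V.

0.074 V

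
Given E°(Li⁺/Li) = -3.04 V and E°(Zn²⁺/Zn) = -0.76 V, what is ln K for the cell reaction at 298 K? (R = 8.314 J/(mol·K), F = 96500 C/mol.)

E°_cell = -0.76 − (-3.04) = 2.28 V, with n = 2 electrons transferred.
At equilibrium E = 0, so the Nernst equation gives ln K = nFE°/RT = (2)(96500)(2.28)/((8.314)(298)) = 177.61.

ln K = 177.6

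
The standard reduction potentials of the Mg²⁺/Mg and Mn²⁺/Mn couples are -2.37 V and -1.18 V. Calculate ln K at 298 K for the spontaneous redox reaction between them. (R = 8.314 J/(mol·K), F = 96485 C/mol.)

ln K = 92.7

E°_cell = -1.18 − (-2.37) = 1.19 V, with n = 2 electrons transferred.
At equilibrium E = 0, so the Nernst equation gives ln K = nFE°/RT = (2)(96485)(1.19)/((8.314)(298)) = 92.69.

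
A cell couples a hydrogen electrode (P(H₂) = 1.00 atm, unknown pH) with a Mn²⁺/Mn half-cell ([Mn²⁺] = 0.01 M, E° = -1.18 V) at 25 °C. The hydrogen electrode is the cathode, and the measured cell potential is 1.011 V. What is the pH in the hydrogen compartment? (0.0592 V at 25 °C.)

E°_cell = 1.18 V and n = 2.
log Q = n(E° − E)/0.0592 = 2×(1.18 − 1.011)/0.0592 = 5.709.
With Q = [Mn²⁺]·P(H₂) / [H⁺]^2, solving for [H⁺] gives log[H⁺] = -3.855, so pH = 3.85.

pH = 3.85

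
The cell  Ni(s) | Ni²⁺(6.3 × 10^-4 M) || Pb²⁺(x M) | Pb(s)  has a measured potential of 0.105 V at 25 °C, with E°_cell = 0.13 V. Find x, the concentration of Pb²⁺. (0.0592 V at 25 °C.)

9 × 10^-5 M

From the Nernst equation, log Q = n(E° − E)/0.0592 = 2(0.13 − 0.105)/0.0592 = 0.845, so Q = 6.99.
With Q = [Ni²⁺]/[Pb²⁺] and the known concentrations, [Pb²⁺] in the denominator gives [Pb²⁺] = 9 × 10^-5 M.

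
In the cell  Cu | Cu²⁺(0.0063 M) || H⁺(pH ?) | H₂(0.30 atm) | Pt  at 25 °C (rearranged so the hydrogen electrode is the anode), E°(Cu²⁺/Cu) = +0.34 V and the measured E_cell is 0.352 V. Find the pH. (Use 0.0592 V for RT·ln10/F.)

pH = 1.56

E°_cell = 0.34 V and n = 2.
log Q = n(E° − E)/0.0592 = 2×(0.34 − 0.352)/0.0592 = -0.405.
With Q = [H⁺]^2 / ([Cu²⁺]·P(H₂)), solving for [H⁺] gives log[H⁺] = -1.564, so pH = 1.56.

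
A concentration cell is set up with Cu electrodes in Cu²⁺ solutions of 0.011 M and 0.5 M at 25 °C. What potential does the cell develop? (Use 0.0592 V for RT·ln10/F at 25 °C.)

Both half-cells are Cu²⁺/Cu, so E°_cell = 0. The concentrated side is the cathode; the cell reaction moves Cu²⁺ from high to low concentration with n = 2.
Q = [Cu²⁺]_dilute/[Cu²⁺]_conc = 0.011/0.5 = 0.0220.
E = 0 − (0.0592/2) log Q = −(0.0592/2)(-1.658) = 0.0491 V.

0.049 V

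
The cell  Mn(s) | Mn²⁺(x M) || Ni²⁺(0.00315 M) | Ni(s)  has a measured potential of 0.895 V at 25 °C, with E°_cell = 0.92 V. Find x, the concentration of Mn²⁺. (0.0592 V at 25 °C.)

0.022 M

From the Nernst equation, log Q = n(E° − E)/0.0592 = 2(0.92 − 0.895)/0.0592 = 0.845, so Q = 6.99.
With Q = [Mn²⁺]/[Ni²⁺] and the known concentrations, [Mn²⁺] in the numerator gives [Mn²⁺] = 0.022 M.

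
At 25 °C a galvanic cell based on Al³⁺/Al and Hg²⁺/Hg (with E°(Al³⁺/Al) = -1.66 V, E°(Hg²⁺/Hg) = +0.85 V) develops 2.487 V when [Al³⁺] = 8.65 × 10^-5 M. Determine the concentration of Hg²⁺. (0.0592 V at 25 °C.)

From the Nernst equation, log Q = n(E° − E)/0.0592 = 6(2.51 − 2.487)/0.0592 = 2.331, so Q = 214.
With Q = [Al³⁺]^2/[Hg²⁺]^3 and the known concentrations, [Hg²⁺]^3 in the denominator gives [Hg²⁺] = 3.3 × 10^-4 M.

3.3 × 10^-4 M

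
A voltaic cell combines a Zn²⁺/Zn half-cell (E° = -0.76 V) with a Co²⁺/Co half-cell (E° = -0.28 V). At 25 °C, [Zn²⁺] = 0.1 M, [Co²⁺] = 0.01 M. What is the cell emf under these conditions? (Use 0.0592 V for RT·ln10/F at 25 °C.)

0.450 V

The Co²⁺/Co couple has the higher reduction potential and acts as the cathode, so E°_cell = -0.28 − (-0.76) = 0.48 V.
Balancing electrons gives n = 2; the reaction quotient is Q = [Zn²⁺]/[Co²⁺] = 10.0.
At 25 °C, E = E° − (0.0592/n) log Q = 0.48 − (0.0592/2)(1.000) = 0.480 − 0.030 = 0.450 V.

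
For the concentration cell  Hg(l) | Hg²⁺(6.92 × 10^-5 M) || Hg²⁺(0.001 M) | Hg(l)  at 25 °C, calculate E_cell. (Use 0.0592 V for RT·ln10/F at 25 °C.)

0.034 V

Both half-cells are Hg²⁺/Hg, so E°_cell = 0. The concentrated side is the cathode; the cell reaction moves Hg²⁺ from high to low concentration with n = 2.
Q = [Hg²⁺]_dilute/[Hg²⁺]_conc = 6.92 × 10^-5/0.001 = 0.0692.
E = 0 − (0.0592/2) log Q = −(0.0592/2)(-1.160) = 0.0343 V.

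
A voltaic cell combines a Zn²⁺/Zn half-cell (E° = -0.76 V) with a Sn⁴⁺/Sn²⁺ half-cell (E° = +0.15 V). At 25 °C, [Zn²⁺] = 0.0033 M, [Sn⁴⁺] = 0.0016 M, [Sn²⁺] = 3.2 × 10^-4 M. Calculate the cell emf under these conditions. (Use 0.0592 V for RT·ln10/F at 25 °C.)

The Sn⁴⁺/Sn²⁺ couple has the higher reduction potential and acts as the cathode, so E°_cell = +0.15 − (-0.76) = 0.91 V.
Balancing electrons gives n = 2; the reaction quotient is Q = [Zn²⁺]·[Sn²⁺]/[Sn⁴⁺] = 6.6 × 10^-4.
At 25 °C, E = E° − (0.0592/n) log Q = 0.91 − (0.0592/2)(-3.180) = 0.910 + 0.094 = 1.004 V.

1.00 V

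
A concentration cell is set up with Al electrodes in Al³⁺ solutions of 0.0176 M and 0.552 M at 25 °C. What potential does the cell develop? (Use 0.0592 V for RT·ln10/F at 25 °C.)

0.030 V

Both half-cells are Al³⁺/Al, so E°_cell = 0. The concentrated side is the cathode; the cell reaction moves Al³⁺ from high to low concentration with n = 3.
Q = [Al³⁺]_dilute/[Al³⁺]_conc = 0.0176/0.552 = 0.0319.
E = 0 − (0.0592/3) log Q = −(0.0592/3)(-1.496) = 0.0295 V.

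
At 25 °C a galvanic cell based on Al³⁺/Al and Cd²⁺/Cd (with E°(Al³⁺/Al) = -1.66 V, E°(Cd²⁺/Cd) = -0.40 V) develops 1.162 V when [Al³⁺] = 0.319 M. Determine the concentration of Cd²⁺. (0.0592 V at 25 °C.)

2.3 × 10^-4 M

From the Nernst equation, log Q = n(E° − E)/0.0592 = 6(1.26 − 1.162)/0.0592 = 9.932, so Q = 8.56 × 10^9.
With Q = [Al³⁺]^2/[Cd²⁺]^3 and the known concentrations, [Cd²⁺]^3 in the denominator gives [Cd²⁺] = 2.3 × 10^-4 M.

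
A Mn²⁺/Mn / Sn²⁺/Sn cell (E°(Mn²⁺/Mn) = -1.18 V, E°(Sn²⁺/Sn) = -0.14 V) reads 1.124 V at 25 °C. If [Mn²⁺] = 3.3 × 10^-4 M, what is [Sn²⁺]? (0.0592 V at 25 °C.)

0.23 M

From the Nernst equation, log Q = n(E° − E)/0.0592 = 2(1.04 − 1.124)/0.0592 = -2.838, so Q = 0.00145.
With Q = [Mn²⁺]/[Sn²⁺] and the known concentrations, [Sn²⁺] in the denominator gives [Sn²⁺] = 0.23 M.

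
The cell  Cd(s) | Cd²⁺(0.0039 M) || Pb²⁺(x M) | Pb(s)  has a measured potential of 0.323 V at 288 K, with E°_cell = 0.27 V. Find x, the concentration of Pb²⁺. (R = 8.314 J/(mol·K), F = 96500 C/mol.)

0.28 M

From the Nernst equation, ln Q = nF(E° − E)/RT = 2×96500×(0.27 − 0.323)/(8.314×288) = -4.272, so Q = 0.0140.
With Q = [Cd²⁺]/[Pb²⁺] and the known concentrations, [Pb²⁺] in the denominator gives [Pb²⁺] = 0.28 M.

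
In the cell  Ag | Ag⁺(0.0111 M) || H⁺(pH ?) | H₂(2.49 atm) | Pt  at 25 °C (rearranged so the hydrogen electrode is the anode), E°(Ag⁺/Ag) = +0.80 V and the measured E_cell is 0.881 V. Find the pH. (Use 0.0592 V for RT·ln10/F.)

E°_cell = 0.80 V and n = 2.
log Q = n(E° − E)/0.0592 = 2×(0.80 − 0.881)/0.0592 = -2.736.
With Q = [H⁺]^2 / ([Ag⁺]^2·P(H₂)), solving for [H⁺] gives log[H⁺] = -3.125, so pH = 3.12.

pH = 3.12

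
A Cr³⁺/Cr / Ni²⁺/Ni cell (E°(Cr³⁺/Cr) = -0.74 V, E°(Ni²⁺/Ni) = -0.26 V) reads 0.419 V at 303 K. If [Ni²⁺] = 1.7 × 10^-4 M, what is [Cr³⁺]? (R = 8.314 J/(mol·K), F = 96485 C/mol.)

From the Nernst equation, ln Q = nF(E° − E)/RT = 6×96485×(0.48 − 0.419)/(8.314×303) = 14.018, so Q = 1.22 × 10^6.
With Q = [Cr³⁺]^2/[Ni²⁺]^3 and the known concentrations, [Cr³⁺]^2 in the numerator gives [Cr³⁺] = 0.0025 M.

0.0025 M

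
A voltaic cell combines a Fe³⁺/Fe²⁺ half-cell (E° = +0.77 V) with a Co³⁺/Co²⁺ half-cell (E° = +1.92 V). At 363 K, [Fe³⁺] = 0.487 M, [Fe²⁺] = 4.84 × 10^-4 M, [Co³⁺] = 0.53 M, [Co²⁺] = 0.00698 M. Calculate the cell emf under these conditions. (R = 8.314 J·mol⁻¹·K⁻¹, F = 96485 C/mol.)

The Co³⁺/Co²⁺ couple has the higher reduction potential and acts as the cathode, so E°_cell = +1.92 − (+0.77) = 1.15 V.
Balancing electrons gives n = 1; the reaction quotient is Q = [Fe³⁺]·[Co²⁺]/([Fe²⁺]·[Co³⁺]) = 13.3.
E = E° − (RT/nF) ln Q = 1.15 − (8.314×363)/(1×96485) × (2.584) = 1.150 − 0.081 = 1.069 V.

1.07 V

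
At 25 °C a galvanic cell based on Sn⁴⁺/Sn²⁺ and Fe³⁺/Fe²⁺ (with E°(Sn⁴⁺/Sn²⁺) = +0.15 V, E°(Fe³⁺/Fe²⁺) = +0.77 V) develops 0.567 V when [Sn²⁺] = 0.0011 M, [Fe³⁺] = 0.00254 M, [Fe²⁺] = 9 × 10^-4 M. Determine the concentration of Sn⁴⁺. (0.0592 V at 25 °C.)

From the Nernst equation, log Q = n(E° − E)/0.0592 = 2(0.62 − 0.567)/0.0592 = 1.791, so Q = 61.7.
With Q = [Sn⁴⁺]·[Fe²⁺]^2/([Sn²⁺]·[Fe³⁺]^2) and the known concentrations, [Sn⁴⁺] in the numerator gives [Sn⁴⁺] = 0.54 M.

0.54 M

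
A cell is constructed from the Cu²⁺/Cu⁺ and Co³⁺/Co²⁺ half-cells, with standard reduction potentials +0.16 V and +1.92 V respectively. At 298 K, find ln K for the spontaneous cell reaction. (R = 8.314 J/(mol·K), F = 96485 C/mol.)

E°_cell = +1.92 − (+0.16) = 1.76 V, with n = 1 electron transferred.
At equilibrium E = 0, so the Nernst equation gives ln K = nFE°/RT = (1)(96485)(1.76)/((8.314)(298)) = 68.54.

ln K = 68.5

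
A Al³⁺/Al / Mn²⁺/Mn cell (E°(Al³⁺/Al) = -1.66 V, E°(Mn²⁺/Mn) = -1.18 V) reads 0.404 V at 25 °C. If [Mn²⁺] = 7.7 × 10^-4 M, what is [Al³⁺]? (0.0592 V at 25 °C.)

From the Nernst equation, log Q = n(E° − E)/0.0592 = 6(0.48 − 0.404)/0.0592 = 7.703, so Q = 5.04 × 10^7.
With Q = [Al³⁺]^2/[Mn²⁺]^3 and the known concentrations, [Al³⁺]^2 in the numerator gives [Al³⁺] = 0.15 M.

0.15 M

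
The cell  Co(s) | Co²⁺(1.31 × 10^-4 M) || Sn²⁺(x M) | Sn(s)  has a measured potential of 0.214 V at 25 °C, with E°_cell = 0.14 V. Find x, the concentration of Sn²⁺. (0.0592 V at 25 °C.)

0.041 M

From the Nernst equation, log Q = n(E° − E)/0.0592 = 2(0.14 − 0.214)/0.0592 = -2.500, so Q = 0.00316.
With Q = [Co²⁺]/[Sn²⁺] and the known concentrations, [Sn²⁺] in the denominator gives [Sn²⁺] = 0.041 M.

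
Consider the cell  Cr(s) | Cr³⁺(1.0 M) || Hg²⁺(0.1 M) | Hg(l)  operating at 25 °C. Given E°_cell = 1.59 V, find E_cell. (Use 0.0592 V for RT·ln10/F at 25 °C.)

1.56 V

Balancing electrons gives n = 6; the reaction quotient is Q = [Cr³⁺]^2/[Hg²⁺]^3 = 1000.
At 25 °C, E = E° − (0.0592/n) log Q = 1.59 − (0.0592/6)(3.000) = 1.590 − 0.030 = 1.560 V.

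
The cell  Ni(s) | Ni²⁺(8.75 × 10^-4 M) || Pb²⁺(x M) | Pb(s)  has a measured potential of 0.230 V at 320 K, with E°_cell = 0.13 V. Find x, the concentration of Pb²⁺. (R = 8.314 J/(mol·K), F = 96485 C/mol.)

From the Nernst equation, ln Q = nF(E° − E)/RT = 2×96485×(0.13 − 0.230)/(8.314×320) = -7.253, so Q = 7.08 × 10^-4.
With Q = [Ni²⁺]/[Pb²⁺] and the known concentrations, [Pb²⁺] in the denominator gives [Pb²⁺] = 1.2 M.

1.2 M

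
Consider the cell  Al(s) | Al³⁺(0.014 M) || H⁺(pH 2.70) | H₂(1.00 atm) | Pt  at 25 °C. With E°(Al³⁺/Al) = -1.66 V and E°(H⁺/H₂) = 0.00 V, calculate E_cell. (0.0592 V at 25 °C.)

The hydrogen couple is the cathode, so E°_cell = 1.66 V; n = 6.
[H⁺] = 10^(−2.70) = 0.0020 M, and Q = [Al³⁺]^2·P(H₂)^3 / [H⁺]^6 = 3.11 × 10^12.
E = E° − (0.0592/6) log Q = 1.66 − (0.0592/6)(12.492) = 1.537 V.

1.54 V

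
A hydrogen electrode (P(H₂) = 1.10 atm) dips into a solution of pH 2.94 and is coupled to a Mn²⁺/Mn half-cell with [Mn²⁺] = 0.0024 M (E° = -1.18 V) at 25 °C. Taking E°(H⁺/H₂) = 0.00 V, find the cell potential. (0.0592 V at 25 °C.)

1.08 V

The hydrogen couple is the cathode, so E°_cell = 1.18 V; n = 2.
[H⁺] = 10^(−2.94) = 0.0011 M, and Q = [Mn²⁺]·P(H₂) / [H⁺]^2 = 2000.
E = E° − (0.0592/2) log Q = 1.18 − (0.0592/2)(3.302) = 1.082 V.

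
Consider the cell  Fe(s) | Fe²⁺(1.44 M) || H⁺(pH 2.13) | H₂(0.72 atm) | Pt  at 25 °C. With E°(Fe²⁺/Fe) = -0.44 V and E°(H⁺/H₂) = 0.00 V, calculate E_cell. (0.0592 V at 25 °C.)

0.31 V

The hydrogen couple is the cathode, so E°_cell = 0.44 V; n = 2.
[H⁺] = 10^(−2.13) = 0.0074 M, and Q = [Fe²⁺]·P(H₂) / [H⁺]^2 = 1.89 × 10^4.
E = E° − (0.0592/2) log Q = 0.44 − (0.0592/2)(4.276) = 0.313 V.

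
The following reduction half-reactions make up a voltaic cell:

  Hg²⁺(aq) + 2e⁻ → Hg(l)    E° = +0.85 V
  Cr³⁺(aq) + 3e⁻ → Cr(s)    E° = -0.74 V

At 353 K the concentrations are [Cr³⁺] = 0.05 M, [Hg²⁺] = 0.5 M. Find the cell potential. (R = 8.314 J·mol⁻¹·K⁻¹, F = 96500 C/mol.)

The Hg²⁺/Hg couple has the higher reduction potential and acts as the cathode, so E°_cell = +0.85 − (-0.74) = 1.59 V.
Balancing electrons gives n = 6; the reaction quotient is Q = [Cr³⁺]^2/[Hg²⁺]^3 = 0.0200.
E = E° − (RT/nF) ln Q = 1.59 − (8.314×353)/(6×96500) × (-3.912) = 1.590 + 0.020 = 1.610 V.

1.61 V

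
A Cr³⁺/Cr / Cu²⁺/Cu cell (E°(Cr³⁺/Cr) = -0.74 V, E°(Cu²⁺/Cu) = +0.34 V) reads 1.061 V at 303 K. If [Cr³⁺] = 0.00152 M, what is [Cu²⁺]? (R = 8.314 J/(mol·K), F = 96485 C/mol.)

From the Nernst equation, ln Q = nF(E° − E)/RT = 6×96485×(1.08 − 1.061)/(8.314×303) = 4.366, so Q = 78.8.
With Q = [Cr³⁺]^2/[Cu²⁺]^3 and the known concentrations, [Cu²⁺]^3 in the denominator gives [Cu²⁺] = 0.0031 M.

0.0031 M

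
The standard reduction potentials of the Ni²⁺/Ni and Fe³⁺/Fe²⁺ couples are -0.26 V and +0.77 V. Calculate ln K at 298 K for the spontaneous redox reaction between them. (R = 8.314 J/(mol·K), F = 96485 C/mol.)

ln K = 80.2

E°_cell = +0.77 − (-0.26) = 1.03 V, with n = 2 electrons transferred.
At equilibrium E = 0, so the Nernst equation gives ln K = nFE°/RT = (2)(96485)(1.03)/((8.314)(298)) = 80.22.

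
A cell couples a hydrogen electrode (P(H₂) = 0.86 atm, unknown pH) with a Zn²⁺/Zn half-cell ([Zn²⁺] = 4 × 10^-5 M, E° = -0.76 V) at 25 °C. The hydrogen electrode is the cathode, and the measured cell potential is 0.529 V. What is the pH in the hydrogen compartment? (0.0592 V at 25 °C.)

E°_cell = 0.76 V and n = 2.
log Q = n(E° − E)/0.0592 = 2×(0.76 − 0.529)/0.0592 = 7.804.
With Q = [Zn²⁺]·P(H₂) / [H⁺]^2, solving for [H⁺] gives log[H⁺] = -6.134, so pH = 6.13.

pH = 6.13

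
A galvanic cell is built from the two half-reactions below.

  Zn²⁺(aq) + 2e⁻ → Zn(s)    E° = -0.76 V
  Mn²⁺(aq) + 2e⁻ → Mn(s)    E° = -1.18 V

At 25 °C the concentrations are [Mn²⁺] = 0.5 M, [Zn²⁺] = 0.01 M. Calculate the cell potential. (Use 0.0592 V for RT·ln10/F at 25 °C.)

The Zn²⁺/Zn couple has the higher reduction potential and acts as the cathode, so E°_cell = -0.76 − (-1.18) = 0.42 V.
Balancing electrons gives n = 2; the reaction quotient is Q = [Mn²⁺]/[Zn²⁺] = 50.0.
At 25 °C, E = E° − (0.0592/n) log Q = 0.42 − (0.0592/2)(1.699) = 0.420 − 0.050 = 0.370 V.

0.370 V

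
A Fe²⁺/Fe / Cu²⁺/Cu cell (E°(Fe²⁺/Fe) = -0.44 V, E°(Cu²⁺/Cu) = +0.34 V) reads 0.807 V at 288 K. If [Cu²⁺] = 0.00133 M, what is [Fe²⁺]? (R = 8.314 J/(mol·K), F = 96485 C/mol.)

From the Nernst equation, ln Q = nF(E° − E)/RT = 2×96485×(0.78 − 0.807)/(8.314×288) = -2.176, so Q = 0.113.
With Q = [Fe²⁺]/[Cu²⁺] and the known concentrations, [Fe²⁺] in the numerator gives [Fe²⁺] = 1.5 × 10^-4 M.

1.5 × 10^-4 M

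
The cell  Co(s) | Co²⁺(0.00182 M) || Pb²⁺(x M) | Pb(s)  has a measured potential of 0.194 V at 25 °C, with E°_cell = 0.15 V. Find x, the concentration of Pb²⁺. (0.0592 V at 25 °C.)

From the Nernst equation, log Q = n(E° − E)/0.0592 = 2(0.15 − 0.194)/0.0592 = -1.486, so Q = 0.0326.
With Q = [Co²⁺]/[Pb²⁺] and the known concentrations, [Pb²⁺] in the denominator gives [Pb²⁺] = 0.056 M.

0.056 M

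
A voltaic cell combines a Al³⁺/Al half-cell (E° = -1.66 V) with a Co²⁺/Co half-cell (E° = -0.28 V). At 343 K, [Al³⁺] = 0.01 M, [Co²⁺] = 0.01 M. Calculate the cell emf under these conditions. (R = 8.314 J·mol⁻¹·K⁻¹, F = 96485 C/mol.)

1.36 V

The Co²⁺/Co couple has the higher reduction potential and acts as the cathode, so E°_cell = -0.28 − (-1.66) = 1.38 V.
Balancing electrons gives n = 6; the reaction quotient is Q = [Al³⁺]^2/[Co²⁺]^3 = 100.
E = E° − (RT/nF) ln Q = 1.38 − (8.314×343)/(6×96485) × (4.605) = 1.380 − 0.023 = 1.357 V.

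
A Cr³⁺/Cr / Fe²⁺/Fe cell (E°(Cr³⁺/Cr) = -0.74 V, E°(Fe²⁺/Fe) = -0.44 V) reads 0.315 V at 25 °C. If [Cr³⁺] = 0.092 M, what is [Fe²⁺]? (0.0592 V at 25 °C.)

0.65 M

From the Nernst equation, log Q = n(E° − E)/0.0592 = 6(0.30 − 0.315)/0.0592 = -1.520, so Q = 0.0302.
With Q = [Cr³⁺]^2/[Fe²⁺]^3 and the known concentrations, [Fe²⁺]^3 in the denominator gives [Fe²⁺] = 0.65 M.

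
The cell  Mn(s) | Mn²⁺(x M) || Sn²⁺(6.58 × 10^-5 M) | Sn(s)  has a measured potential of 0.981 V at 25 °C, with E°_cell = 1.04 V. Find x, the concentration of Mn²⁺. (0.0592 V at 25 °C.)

From the Nernst equation, log Q = n(E° − E)/0.0592 = 2(1.04 − 0.981)/0.0592 = 1.993, so Q = 98.5.
With Q = [Mn²⁺]/[Sn²⁺] and the known concentrations, [Mn²⁺] in the numerator gives [Mn²⁺] = 0.0065 M.

0.0065 M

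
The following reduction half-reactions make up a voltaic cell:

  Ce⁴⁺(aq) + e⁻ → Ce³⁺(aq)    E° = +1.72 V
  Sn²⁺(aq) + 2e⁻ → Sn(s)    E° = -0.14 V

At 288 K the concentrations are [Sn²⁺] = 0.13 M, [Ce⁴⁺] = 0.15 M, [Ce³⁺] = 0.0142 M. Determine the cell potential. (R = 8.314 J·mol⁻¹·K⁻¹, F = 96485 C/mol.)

The Ce⁴⁺/Ce³⁺ couple has the higher reduction potential and acts as the cathode, so E°_cell = +1.72 − (-0.14) = 1.86 V.
Balancing electrons gives n = 2; the reaction quotient is Q = [Sn²⁺]·[Ce³⁺]^2/[Ce⁴⁺]^2 = 0.00117.
E = E° − (RT/nF) ln Q = 1.86 − (8.314×288)/(2×96485) × (-6.755) = 1.860 + 0.084 = 1.944 V.

1.94 V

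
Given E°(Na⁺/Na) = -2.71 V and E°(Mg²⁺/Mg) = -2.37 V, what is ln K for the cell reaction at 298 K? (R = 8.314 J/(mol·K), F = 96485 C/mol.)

E°_cell = -2.37 − (-2.71) = 0.34 V, with n = 2 electrons transferred.
At equilibrium E = 0, so the Nernst equation gives ln K = nFE°/RT = (2)(96485)(0.34)/((8.314)(298)) = 26.48.

ln K = 26.5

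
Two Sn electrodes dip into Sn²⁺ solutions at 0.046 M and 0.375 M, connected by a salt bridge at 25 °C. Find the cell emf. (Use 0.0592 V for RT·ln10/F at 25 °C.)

Both half-cells are Sn²⁺/Sn, so E°_cell = 0. The concentrated side is the cathode; the cell reaction moves Sn²⁺ from high to low concentration with n = 2.
Q = [Sn²⁺]_dilute/[Sn²⁺]_conc = 0.046/0.375 = 0.123.
E = 0 − (0.0592/2) log Q = −(0.0592/2)(-0.911) = 0.0270 V.

0.027 V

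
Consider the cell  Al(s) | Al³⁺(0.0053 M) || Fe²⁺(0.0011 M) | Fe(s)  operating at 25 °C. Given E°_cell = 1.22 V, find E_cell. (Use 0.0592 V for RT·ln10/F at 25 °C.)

1.18 V

Balancing electrons gives n = 6; the reaction quotient is Q = [Al³⁺]^2/[Fe²⁺]^3 = 2.11 × 10^4.
At 25 °C, E = E° − (0.0592/n) log Q = 1.22 − (0.0592/6)(4.324) = 1.220 − 0.043 = 1.177 V.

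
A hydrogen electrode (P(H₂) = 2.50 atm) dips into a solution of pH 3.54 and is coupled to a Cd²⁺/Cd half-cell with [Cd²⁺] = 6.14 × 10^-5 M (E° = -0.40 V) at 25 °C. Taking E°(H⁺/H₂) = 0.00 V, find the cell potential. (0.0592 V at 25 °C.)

0.30 V

The hydrogen couple is the cathode, so E°_cell = 0.40 V; n = 2.
[H⁺] = 10^(−3.54) = 2.9 × 10^-4 M, and Q = [Cd²⁺]·P(H₂) / [H⁺]^2 = 1850.
E = E° − (0.0592/2) log Q = 0.40 − (0.0592/2)(3.266) = 0.303 V.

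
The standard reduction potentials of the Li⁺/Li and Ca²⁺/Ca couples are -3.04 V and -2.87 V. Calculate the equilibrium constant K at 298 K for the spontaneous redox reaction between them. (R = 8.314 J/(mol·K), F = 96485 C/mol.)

E°_cell = -2.87 − (-3.04) = 0.17 V, with n = 2 electrons transferred.
At equilibrium E = 0, so the Nernst equation gives ln K = nFE°/RT = (2)(96485)(0.17)/((8.314)(298)) = 13.24.
K = e^13.24 = 5.6 × 10^5.

5.6 × 10^5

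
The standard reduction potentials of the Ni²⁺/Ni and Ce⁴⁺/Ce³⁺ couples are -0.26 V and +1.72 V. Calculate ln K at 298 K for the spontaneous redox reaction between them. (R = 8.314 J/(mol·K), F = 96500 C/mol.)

E°_cell = +1.72 − (-0.26) = 1.98 V, with n = 2 electrons transferred.
At equilibrium E = 0, so the Nernst equation gives ln K = nFE°/RT = (2)(96500)(1.98)/((8.314)(298)) = 154.24.

ln K = 154.2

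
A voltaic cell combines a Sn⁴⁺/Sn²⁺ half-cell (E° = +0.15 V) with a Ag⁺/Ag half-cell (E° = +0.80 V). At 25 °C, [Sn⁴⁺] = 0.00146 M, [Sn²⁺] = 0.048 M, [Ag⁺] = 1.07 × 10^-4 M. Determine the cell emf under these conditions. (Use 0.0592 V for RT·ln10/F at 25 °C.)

The Ag⁺/Ag couple has the higher reduction potential and acts as the cathode, so E°_cell = +0.80 − (+0.15) = 0.65 V.
Balancing electrons gives n = 2; the reaction quotient is Q = [Sn⁴⁺]/([Sn²⁺]·[Ag⁺]^2) = 2.66 × 10^6.
At 25 °C, E = E° − (0.0592/n) log Q = 0.65 − (0.0592/2)(6.424) = 0.650 − 0.190 = 0.460 V.

0.460 V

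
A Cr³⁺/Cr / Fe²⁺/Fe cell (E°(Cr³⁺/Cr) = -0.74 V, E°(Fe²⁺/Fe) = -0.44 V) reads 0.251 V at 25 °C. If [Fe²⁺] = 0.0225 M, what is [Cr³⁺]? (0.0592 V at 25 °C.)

1.0 M

From the Nernst equation, log Q = n(E° − E)/0.0592 = 6(0.30 − 0.251)/0.0592 = 4.966, so Q = 9.25 × 10^4.
With Q = [Cr³⁺]^2/[Fe²⁺]^3 and the known concentrations, [Cr³⁺]^2 in the numerator gives [Cr³⁺] = 1.0 M.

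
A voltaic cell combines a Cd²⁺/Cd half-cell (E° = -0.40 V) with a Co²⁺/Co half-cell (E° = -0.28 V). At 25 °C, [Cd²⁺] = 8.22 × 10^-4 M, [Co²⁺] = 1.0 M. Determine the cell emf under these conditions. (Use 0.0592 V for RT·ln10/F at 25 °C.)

The Co²⁺/Co couple has the higher reduction potential and acts as the cathode, so E°_cell = -0.28 − (-0.40) = 0.12 V.
Balancing electrons gives n = 2; the reaction quotient is Q = [Cd²⁺]/[Co²⁺] = 8.22 × 10^-4.
At 25 °C, E = E° − (0.0592/n) log Q = 0.12 − (0.0592/2)(-3.085) = 0.120 + 0.091 = 0.211 V.

0.211 V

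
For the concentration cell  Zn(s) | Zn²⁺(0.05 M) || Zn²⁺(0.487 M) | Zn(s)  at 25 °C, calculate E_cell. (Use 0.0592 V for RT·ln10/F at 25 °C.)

0.029 V

Both half-cells are Zn²⁺/Zn, so E°_cell = 0. The concentrated side is the cathode; the cell reaction moves Zn²⁺ from high to low concentration with n = 2.
Q = [Zn²⁺]_dilute/[Zn²⁺]_conc = 0.05/0.487 = 0.103.
E = 0 − (0.0592/2) log Q = −(0.0592/2)(-0.989) = 0.0293 V.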